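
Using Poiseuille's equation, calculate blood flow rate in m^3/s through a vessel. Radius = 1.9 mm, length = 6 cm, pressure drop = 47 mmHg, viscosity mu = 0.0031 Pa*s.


Q = pi*r^4*dP / (8*mu*L)
r = 0.0019 m, L = 0.06 m
dP = 47 mmHg = 6266.134 Pa
Q = 1.7241e-04 m^3/s


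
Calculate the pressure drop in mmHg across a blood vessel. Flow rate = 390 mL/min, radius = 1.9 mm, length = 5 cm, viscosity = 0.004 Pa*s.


dP = 8*mu*L*Q / (pi*r^4)
Q = 390 mL/min = 6.5e-06 m^3/s
dP = 254.021 Pa = 254.021 / 133.322 mmHg = 1.905 mmHg


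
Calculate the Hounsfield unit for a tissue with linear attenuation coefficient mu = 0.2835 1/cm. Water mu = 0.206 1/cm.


HU = ((mu_tissue - mu_water) / mu_water) * 1000
HU = ((0.2835 - 0.206) / 0.206) * 1000
HU = 376.2


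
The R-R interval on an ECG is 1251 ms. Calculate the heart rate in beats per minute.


HR = 60 / RR_interval(s)
RR = 1251 ms = 1.251 s
HR = 60 / 1.251 = 47.96 bpm


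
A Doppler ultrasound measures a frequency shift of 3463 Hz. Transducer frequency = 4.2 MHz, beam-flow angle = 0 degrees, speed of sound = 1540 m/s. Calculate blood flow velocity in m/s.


v = fd * c / (2 * f0 * cos(theta))
v = 3463 * 1540 / (2 * 4.2000e+06 * cos(0))
v = 0.6349 m/s


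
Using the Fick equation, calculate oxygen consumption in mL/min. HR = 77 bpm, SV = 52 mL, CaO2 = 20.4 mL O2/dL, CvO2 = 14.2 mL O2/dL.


CO = HR*SV = 77*52/1000 = 4.004 L/min
a-v O2 diff = 20.4 - 14.2 = 6.2 mL/dL
VO2 = CO * (CaO2-CvO2) * 10 dL/L
VO2 = 4.004 * 6.2 * 10
VO2 = 248.2 mL/min


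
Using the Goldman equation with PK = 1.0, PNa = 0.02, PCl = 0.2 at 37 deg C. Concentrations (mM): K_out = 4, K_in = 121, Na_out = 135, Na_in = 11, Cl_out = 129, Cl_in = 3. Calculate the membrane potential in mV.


Vm = (RT/F)*ln((PK*Ko + PNa*Nao + PCl*Cli)/(PK*Ki + PNa*Nai + PCl*Clo))
Numer = 7.3, Denom = 147.02
Vm = -80.25 mV


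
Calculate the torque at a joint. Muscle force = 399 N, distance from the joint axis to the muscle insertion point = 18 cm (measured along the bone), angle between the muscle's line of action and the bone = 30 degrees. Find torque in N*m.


Torque = F * d * sin(theta)   (moment arm = d*sin(theta))
d = 18 cm = 0.18 m
Torque = 399 * 0.18 * sin(30)
Torque = 35.91 N*m


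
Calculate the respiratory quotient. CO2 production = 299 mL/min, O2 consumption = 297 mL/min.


RQ = VCO2 / VO2
RQ = 299 / 297
RQ = 1.007


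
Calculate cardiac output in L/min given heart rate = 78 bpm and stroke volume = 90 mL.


CO = HR * SV
CO = 78 * 90 / 1000
CO = 7.02 L/min


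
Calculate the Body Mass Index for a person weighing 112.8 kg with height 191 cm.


BMI = weight / height^2
height = 191 cm = 1.91 m
BMI = 112.8 / 1.91^2
BMI = 30.92 kg/m^2


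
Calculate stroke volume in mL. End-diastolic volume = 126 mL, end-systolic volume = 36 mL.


SV = EDV - ESV
SV = 126 - 36
SV = 90 mL


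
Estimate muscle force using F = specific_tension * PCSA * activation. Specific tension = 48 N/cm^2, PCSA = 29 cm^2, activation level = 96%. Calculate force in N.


F = sigma * PCSA * activation
F = 48 * 29 * 0.96
F = 1336 N


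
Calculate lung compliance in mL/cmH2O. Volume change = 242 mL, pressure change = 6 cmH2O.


C = dV / dP
C = 242 / 6
C = 40.33 mL/cmH2O


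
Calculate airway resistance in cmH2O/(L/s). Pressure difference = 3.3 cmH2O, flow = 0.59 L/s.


R = dP / flow
R = 3.3 / 0.59
R = 5.593 cmH2O/(L/s)


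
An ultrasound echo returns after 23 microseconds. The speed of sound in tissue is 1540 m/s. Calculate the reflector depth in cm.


depth = c * t / 2
t = 23 us = 2.3000e-05 s
depth = 1540 * 2.3000e-05 / 2
depth = 0.01771 m = 1.771 cm


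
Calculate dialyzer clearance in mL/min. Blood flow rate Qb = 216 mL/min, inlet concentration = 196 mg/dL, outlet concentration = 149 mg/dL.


K = Qb * (Cb_in - Cb_out) / Cb_in
K = 216 * (196 - 149) / 196
K = 51.8 mL/min


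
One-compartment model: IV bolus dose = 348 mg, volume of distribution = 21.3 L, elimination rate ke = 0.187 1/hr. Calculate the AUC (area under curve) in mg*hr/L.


C0 = Dose/Vd = 348/21.3 = 16.338 mg/L
AUC = C0/ke = 16.338/0.187
AUC = 87.37 mg*hr/L


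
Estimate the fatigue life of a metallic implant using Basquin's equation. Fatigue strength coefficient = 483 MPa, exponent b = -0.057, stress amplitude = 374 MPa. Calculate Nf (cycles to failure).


sigma_a = sigma_f' * (2Nf)^b
2Nf = (sigma_a/sigma_f')^(1/b)
2Nf = (374/483)^(1/-0.057)
2Nf = 88.857376
Nf = 44.43


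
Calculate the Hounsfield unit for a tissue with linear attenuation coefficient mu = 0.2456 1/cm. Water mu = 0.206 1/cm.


HU = ((mu_tissue - mu_water) / mu_water) * 1000
HU = ((0.2456 - 0.206) / 0.206) * 1000
HU = 192.2


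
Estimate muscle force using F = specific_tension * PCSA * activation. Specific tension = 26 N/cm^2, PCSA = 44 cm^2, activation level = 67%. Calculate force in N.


F = sigma * PCSA * activation
F = 26 * 44 * 0.67
F = 766.5 N


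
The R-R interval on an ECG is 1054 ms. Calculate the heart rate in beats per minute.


HR = 60 / RR_interval(s)
RR = 1054 ms = 1.054 s
HR = 60 / 1.054 = 56.93 bpm


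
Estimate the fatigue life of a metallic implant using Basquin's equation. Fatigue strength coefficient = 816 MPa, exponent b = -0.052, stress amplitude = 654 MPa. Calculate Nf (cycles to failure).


sigma_a = sigma_f' * (2Nf)^b
2Nf = (sigma_a/sigma_f')^(1/b)
2Nf = (654/816)^(1/-0.052)
2Nf = 70.520533
Nf = 35.26


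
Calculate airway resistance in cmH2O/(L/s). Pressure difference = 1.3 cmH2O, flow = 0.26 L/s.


R = dP / flow
R = 1.3 / 0.26
R = 5 cmH2O/(L/s)


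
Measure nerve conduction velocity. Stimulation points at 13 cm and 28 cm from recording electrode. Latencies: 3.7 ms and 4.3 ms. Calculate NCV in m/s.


Distance = (28 - 13) / 100 = 0.15 m
dt = (4.3 - 3.7) / 1000 = 6.0000e-04 s
NCV = dist / dt = 250 m/s


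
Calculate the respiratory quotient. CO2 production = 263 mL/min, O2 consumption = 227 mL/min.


RQ = VCO2 / VO2
RQ = 263 / 227
RQ = 1.159


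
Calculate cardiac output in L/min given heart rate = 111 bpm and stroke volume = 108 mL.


CO = HR * SV
CO = 111 * 108 / 1000
CO = 11.99 L/min


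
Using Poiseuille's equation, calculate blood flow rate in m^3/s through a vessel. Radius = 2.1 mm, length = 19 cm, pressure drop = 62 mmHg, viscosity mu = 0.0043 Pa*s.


Q = pi*r^4*dP / (8*mu*L)
r = 0.0021 m, L = 0.19 m
dP = 62 mmHg = 8265.964 Pa
Q = 7.7270e-05 m^3/s


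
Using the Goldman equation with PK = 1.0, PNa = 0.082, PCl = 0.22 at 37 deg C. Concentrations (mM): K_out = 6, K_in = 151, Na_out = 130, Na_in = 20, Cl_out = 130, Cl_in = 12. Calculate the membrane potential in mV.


Vm = (RT/F)*ln((PK*Ko + PNa*Nao + PCl*Cli)/(PK*Ki + PNa*Nai + PCl*Clo))
Numer = 19.3, Denom = 181.24
Vm = -59.86 mV


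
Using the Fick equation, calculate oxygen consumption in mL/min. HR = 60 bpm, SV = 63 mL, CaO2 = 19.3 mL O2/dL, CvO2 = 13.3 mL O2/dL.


CO = HR*SV = 60*63/1000 = 3.78 L/min
a-v O2 diff = 19.3 - 13.3 = 6 mL/dL
VO2 = CO * (CaO2-CvO2) * 10 dL/L
VO2 = 3.78 * 6 * 10
VO2 = 226.8 mL/min


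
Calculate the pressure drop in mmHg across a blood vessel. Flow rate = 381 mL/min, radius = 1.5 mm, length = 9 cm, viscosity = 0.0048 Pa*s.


dP = 8*mu*L*Q / (pi*r^4)
Q = 381 mL/min = 6.35e-06 m^3/s
dP = 1379.85 Pa = 1379.85 / 133.322 mmHg = 10.35 mmHg


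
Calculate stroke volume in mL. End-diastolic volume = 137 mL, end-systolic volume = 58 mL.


SV = EDV - ESV
SV = 137 - 58
SV = 79 mL


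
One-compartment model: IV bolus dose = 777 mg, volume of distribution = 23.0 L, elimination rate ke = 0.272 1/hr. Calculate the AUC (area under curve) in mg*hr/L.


C0 = Dose/Vd = 777/23.0 = 33.7826 mg/L
AUC = C0/ke = 33.7826/0.272
AUC = 124.2 mg*hr/L


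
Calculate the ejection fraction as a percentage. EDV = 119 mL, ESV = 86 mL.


SV = EDV - ESV = 119 - 86 = 33 mL
EF = SV/EDV * 100 = 33/119 * 100
EF = 27.73%


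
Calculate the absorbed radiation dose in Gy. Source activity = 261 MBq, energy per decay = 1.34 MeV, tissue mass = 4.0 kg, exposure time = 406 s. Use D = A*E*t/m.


A = 261 MBq = 2.6100e+08 Bq
E = 1.34 MeV = 2.14668e-13 J
D = A*E*t/m = 2.6100e+08*2.14668e-13*406/4.0
D = 0.005687 Gy


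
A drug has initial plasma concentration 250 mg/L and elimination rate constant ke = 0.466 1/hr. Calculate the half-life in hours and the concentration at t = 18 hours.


t_half = ln(2) / ke = 0.693147 / 0.466 = 1.487 hr
C(t) = C0 * exp(-ke*t) = 250 * exp(-0.466*18)
C(18) = 0.0569 mg/L


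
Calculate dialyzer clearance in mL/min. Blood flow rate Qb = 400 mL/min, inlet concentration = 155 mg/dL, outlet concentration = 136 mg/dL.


K = Qb * (Cb_in - Cb_out) / Cb_in
K = 400 * (155 - 136) / 155
K = 49.03 mL/min


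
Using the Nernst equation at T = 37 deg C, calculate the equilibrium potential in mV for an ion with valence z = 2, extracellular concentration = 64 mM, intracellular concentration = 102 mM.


E = (RT/(zF)) * ln(C_out/C_in)
T = 37 + 273.15 = 310.15 K
E = (8.314 * 310.15 / (2 * 96485)) * ln(64/102)
E = -6.228 mV


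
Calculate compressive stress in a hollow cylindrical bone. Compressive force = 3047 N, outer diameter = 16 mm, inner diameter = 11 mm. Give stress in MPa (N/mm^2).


A = pi*(r_o^2 - r_i^2)
r_o = 8 mm, r_i = 5.5 mm
A = 106.029 mm^2
sigma = F/A = 3047 / 106.029
sigma = 28.74 MPa


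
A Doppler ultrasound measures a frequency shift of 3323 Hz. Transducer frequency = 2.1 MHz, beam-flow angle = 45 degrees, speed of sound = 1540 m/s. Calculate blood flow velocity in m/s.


v = fd * c / (2 * f0 * cos(theta))
v = 3323 * 1540 / (2 * 2.1000e+06 * cos(45))
v = 1.723 m/s


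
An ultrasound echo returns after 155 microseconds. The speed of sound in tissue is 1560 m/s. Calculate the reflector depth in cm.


depth = c * t / 2
t = 155 us = 1.5500e-04 s
depth = 1560 * 1.5500e-04 / 2
depth = 0.1209 m = 12.09 cm


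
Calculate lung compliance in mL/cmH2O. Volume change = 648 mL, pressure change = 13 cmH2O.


C = dV / dP
C = 648 / 13
C = 49.85 mL/cmH2O


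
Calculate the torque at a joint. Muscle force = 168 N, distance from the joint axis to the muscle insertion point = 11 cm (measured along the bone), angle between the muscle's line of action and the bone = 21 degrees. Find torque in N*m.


Torque = F * d * sin(theta)   (moment arm = d*sin(theta))
d = 11 cm = 0.11 m
Torque = 168 * 0.11 * sin(21)
Torque = 6.623 N*m


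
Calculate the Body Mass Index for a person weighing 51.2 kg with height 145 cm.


BMI = weight / height^2
height = 145 cm = 1.45 m
BMI = 51.2 / 1.45^2
BMI = 24.35 kg/m^2


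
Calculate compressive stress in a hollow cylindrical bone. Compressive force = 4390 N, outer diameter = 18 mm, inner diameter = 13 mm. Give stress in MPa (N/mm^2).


A = pi*(r_o^2 - r_i^2)
r_o = 9 mm, r_i = 6.5 mm
A = 121.737 mm^2
sigma = F/A = 4390 / 121.737
sigma = 36.06 MPa


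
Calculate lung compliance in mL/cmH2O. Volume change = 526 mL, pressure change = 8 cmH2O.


C = dV / dP
C = 526 / 8
C = 65.75 mL/cmH2O


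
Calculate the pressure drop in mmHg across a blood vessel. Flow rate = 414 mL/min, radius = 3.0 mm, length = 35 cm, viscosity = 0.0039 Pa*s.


dP = 8*mu*L*Q / (pi*r^4)
Q = 414 mL/min = 6.9e-06 m^3/s
dP = 296.099 Pa = 296.099 / 133.322 mmHg = 2.221 mmHg


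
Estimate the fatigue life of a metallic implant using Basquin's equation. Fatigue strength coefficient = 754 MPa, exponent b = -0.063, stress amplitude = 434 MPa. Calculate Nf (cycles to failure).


sigma_a = sigma_f' * (2Nf)^b
2Nf = (sigma_a/sigma_f')^(1/b)
2Nf = (434/754)^(1/-0.063)
2Nf = 6421.6215
Nf = 3211


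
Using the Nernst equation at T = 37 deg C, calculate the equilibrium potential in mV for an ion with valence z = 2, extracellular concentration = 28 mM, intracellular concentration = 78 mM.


E = (RT/(zF)) * ln(C_out/C_in)
T = 37 + 273.15 = 310.15 K
E = (8.314 * 310.15 / (2 * 96485)) * ln(28/78)
E = -13.69 mV


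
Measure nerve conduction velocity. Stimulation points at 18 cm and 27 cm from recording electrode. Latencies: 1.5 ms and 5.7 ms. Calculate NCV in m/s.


Distance = (27 - 18) / 100 = 0.09 m
dt = (5.7 - 1.5) / 1000 = 0.0042 s
NCV = dist / dt = 21.43 m/s


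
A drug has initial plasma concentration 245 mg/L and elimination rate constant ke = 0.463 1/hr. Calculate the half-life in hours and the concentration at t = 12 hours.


t_half = ln(2) / ke = 0.693147 / 0.463 = 1.497 hr
C(t) = C0 * exp(-ke*t) = 245 * exp(-0.463*12)
C(12) = 0.9467 mg/L


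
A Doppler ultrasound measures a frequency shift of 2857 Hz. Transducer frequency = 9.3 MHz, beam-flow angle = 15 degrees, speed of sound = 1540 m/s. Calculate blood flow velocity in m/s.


v = fd * c / (2 * f0 * cos(theta))
v = 2857 * 1540 / (2 * 9.3000e+06 * cos(15))
v = 0.2449 m/s


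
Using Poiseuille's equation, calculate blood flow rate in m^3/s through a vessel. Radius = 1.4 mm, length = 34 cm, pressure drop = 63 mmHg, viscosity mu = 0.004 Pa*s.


Q = pi*r^4*dP / (8*mu*L)
r = 0.0014 m, L = 0.34 m
dP = 63 mmHg = 8399.286 Pa
Q = 9.3170e-06 m^3/s


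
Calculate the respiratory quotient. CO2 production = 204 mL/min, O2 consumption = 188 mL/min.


RQ = VCO2 / VO2
RQ = 204 / 188
RQ = 1.085


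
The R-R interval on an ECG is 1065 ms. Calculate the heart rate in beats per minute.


HR = 60 / RR_interval(s)
RR = 1065 ms = 1.065 s
HR = 60 / 1.065 = 56.34 bpm


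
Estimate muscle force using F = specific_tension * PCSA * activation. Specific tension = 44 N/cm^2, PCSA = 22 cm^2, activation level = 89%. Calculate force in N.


F = sigma * PCSA * activation
F = 44 * 22 * 0.89
F = 861.5 N


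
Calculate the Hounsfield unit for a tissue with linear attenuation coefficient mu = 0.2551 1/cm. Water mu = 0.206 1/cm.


HU = ((mu_tissue - mu_water) / mu_water) * 1000
HU = ((0.2551 - 0.206) / 0.206) * 1000
HU = 238.3


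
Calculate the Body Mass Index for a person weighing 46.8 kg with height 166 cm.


BMI = weight / height^2
height = 166 cm = 1.66 m
BMI = 46.8 / 1.66^2
BMI = 16.98 kg/m^2


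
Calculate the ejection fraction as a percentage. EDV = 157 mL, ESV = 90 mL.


SV = EDV - ESV = 157 - 90 = 67 mL
EF = SV/EDV * 100 = 67/157 * 100
EF = 42.68%


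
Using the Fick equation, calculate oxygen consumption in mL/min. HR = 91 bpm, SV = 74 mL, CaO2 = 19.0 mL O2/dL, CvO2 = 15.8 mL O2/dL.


CO = HR*SV = 91*74/1000 = 6.734 L/min
a-v O2 diff = 19.0 - 15.8 = 3.2 mL/dL
VO2 = CO * (CaO2-CvO2) * 10 dL/L
VO2 = 6.734 * 3.2 * 10
VO2 = 215.5 mL/min


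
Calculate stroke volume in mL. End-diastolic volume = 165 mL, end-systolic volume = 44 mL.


SV = EDV - ESV
SV = 165 - 44
SV = 121 mL


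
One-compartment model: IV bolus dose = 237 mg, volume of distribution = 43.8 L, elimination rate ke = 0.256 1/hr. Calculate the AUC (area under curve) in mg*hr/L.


C0 = Dose/Vd = 237/43.8 = 5.41096 mg/L
AUC = C0/ke = 5.41096/0.256
AUC = 21.14 mg*hr/L


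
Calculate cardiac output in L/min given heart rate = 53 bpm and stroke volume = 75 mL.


CO = HR * SV
CO = 53 * 75 / 1000
CO = 3.975 L/min


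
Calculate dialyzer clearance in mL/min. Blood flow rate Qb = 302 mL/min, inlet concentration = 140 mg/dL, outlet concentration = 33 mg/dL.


K = Qb * (Cb_in - Cb_out) / Cb_in
K = 302 * (140 - 33) / 140
K = 230.8 mL/min


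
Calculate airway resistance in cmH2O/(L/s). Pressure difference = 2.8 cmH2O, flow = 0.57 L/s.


R = dP / flow
R = 2.8 / 0.57
R = 4.912 cmH2O/(L/s)


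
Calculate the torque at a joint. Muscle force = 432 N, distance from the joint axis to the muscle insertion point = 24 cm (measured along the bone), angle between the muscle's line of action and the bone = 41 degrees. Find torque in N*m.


Torque = F * d * sin(theta)   (moment arm = d*sin(theta))
d = 24 cm = 0.24 m
Torque = 432 * 0.24 * sin(41)
Torque = 68.02 N*m


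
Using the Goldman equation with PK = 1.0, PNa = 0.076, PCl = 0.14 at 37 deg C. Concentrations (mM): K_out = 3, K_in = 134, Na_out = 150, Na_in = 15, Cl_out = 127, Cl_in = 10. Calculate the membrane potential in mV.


Vm = (RT/F)*ln((PK*Ko + PNa*Nao + PCl*Cli)/(PK*Ki + PNa*Nai + PCl*Clo))
Numer = 15.8, Denom = 152.92
Vm = -60.66 mV


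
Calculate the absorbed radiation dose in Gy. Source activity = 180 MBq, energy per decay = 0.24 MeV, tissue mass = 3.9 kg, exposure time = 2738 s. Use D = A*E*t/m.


A = 180 MBq = 1.8000e+08 Bq
E = 0.24 MeV = 3.8448e-14 J
D = A*E*t/m = 1.8000e+08*3.8448e-14*2738/3.9
D = 0.004859 Gy


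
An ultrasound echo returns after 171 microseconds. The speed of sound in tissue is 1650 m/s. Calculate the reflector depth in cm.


depth = c * t / 2
t = 171 us = 1.7100e-04 s
depth = 1650 * 1.7100e-04 / 2
depth = 0.141075 m = 14.1075 cm


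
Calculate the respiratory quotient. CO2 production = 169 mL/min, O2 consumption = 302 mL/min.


RQ = VCO2 / VO2
RQ = 169 / 302
RQ = 0.5596


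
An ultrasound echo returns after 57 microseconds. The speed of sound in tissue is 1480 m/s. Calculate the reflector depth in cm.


depth = c * t / 2
t = 57 us = 5.7000e-05 s
depth = 1480 * 5.7000e-05 / 2
depth = 0.04218 m = 4.218 cm


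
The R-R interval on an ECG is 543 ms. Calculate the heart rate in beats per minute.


HR = 60 / RR_interval(s)
RR = 543 ms = 0.543 s
HR = 60 / 0.543 = 110.5 bpm


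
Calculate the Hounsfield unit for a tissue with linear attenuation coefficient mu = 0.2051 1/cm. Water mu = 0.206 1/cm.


HU = ((mu_tissue - mu_water) / mu_water) * 1000
HU = ((0.2051 - 0.206) / 0.206) * 1000
HU = -4.369


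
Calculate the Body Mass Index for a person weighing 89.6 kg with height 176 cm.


BMI = weight / height^2
height = 176 cm = 1.76 m
BMI = 89.6 / 1.76^2
BMI = 28.93 kg/m^2


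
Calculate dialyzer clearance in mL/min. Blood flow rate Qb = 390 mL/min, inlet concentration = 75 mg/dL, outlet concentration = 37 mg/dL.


K = Qb * (Cb_in - Cb_out) / Cb_in
K = 390 * (75 - 37) / 75
K = 197.6 mL/min


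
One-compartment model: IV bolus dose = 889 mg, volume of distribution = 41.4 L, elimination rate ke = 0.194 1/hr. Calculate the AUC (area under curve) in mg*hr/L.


C0 = Dose/Vd = 889/41.4 = 21.4734 mg/L
AUC = C0/ke = 21.4734/0.194
AUC = 110.7 mg*hr/L


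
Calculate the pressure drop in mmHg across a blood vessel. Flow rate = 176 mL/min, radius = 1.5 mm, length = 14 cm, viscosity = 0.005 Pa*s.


dP = 8*mu*L*Q / (pi*r^4)
Q = 176 mL/min = 2.93333e-06 m^3/s
dP = 1032.84 Pa = 1032.84 / 133.322 mmHg = 7.747 mmHg


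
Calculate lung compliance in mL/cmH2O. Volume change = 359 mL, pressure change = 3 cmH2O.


C = dV / dP
C = 359 / 3
C = 119.7 mL/cmH2O


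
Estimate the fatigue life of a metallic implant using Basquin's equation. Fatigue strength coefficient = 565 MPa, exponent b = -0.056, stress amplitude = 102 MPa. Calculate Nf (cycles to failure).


sigma_a = sigma_f' * (2Nf)^b
2Nf = (sigma_a/sigma_f')^(1/b)
2Nf = (102/565)^(1/-0.056)
2Nf = 1.8873918e+13
Nf = 9.4370e+12


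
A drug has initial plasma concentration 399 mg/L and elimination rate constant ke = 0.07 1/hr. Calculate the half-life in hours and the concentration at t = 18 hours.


t_half = ln(2) / ke = 0.693147 / 0.07 = 9.902 hr
C(t) = C0 * exp(-ke*t) = 399 * exp(-0.07*18)
C(18) = 113.2 mg/L


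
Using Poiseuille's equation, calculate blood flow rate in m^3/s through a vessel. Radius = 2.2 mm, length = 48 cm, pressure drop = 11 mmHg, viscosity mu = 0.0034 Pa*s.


Q = pi*r^4*dP / (8*mu*L)
r = 0.0022 m, L = 0.48 m
dP = 11 mmHg = 1466.542 Pa
Q = 8.2666e-06 m^3/s


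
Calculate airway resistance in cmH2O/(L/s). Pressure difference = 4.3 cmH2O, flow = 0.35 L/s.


R = dP / flow
R = 4.3 / 0.35
R = 12.29 cmH2O/(L/s)


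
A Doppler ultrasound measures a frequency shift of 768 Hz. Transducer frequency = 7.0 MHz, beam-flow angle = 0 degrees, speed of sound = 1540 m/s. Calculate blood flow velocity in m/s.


v = fd * c / (2 * f0 * cos(theta))
v = 768 * 1540 / (2 * 7.0000e+06 * cos(0))
v = 0.08448 m/s


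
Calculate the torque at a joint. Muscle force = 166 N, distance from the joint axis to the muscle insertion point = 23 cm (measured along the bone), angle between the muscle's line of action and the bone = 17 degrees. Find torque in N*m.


Torque = F * d * sin(theta)   (moment arm = d*sin(theta))
d = 23 cm = 0.23 m
Torque = 166 * 0.23 * sin(17)
Torque = 11.16 N*m


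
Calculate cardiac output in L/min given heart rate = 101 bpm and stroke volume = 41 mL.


CO = HR * SV
CO = 101 * 41 / 1000
CO = 4.141 L/min


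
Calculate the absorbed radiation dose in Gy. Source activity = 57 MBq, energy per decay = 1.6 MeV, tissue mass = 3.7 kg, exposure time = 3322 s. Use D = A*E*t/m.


A = 57 MBq = 5.7000e+07 Bq
E = 1.6 MeV = 2.5632e-13 J
D = A*E*t/m = 5.7000e+07*2.5632e-13*3322/3.7
D = 0.01312 Gy


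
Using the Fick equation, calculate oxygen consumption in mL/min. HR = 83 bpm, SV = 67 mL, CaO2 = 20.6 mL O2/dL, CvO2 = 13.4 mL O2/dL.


CO = HR*SV = 83*67/1000 = 5.561 L/min
a-v O2 diff = 20.6 - 13.4 = 7.2 mL/dL
VO2 = CO * (CaO2-CvO2) * 10 dL/L
VO2 = 5.561 * 7.2 * 10
VO2 = 400.4 mL/min


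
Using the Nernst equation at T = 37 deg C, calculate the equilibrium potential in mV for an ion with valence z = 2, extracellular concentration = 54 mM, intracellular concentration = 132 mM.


E = (RT/(zF)) * ln(C_out/C_in)
T = 37 + 273.15 = 310.15 K
E = (8.314 * 310.15 / (2 * 96485)) * ln(54/132)
E = -11.94 mV


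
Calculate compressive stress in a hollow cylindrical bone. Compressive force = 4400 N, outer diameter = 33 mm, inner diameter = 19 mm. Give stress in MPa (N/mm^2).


A = pi*(r_o^2 - r_i^2)
r_o = 16.5 mm, r_i = 9.5 mm
A = 571.77 mm^2
sigma = F/A = 4400 / 571.77
sigma = 7.695 MPa


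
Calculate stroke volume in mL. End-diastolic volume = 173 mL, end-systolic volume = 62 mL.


SV = EDV - ESV
SV = 173 - 62
SV = 111 mL


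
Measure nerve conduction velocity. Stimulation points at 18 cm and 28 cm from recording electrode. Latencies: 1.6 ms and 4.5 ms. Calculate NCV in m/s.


Distance = (28 - 18) / 100 = 0.1 m
dt = (4.5 - 1.6) / 1000 = 0.0029 s
NCV = dist / dt = 34.48 m/s


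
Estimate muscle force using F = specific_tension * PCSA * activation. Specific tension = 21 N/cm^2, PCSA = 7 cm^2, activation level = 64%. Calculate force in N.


F = sigma * PCSA * activation
F = 21 * 7 * 0.64
F = 94.08 N


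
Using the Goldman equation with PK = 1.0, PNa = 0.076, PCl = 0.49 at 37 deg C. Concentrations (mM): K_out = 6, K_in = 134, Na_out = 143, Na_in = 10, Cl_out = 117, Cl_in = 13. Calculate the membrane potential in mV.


Vm = (RT/F)*ln((PK*Ko + PNa*Nao + PCl*Cli)/(PK*Ki + PNa*Nai + PCl*Clo))
Numer = 23.238, Denom = 192.09
Vm = -56.45 mV


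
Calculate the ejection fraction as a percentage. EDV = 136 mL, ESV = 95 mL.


SV = EDV - ESV = 136 - 95 = 41 mL
EF = SV/EDV * 100 = 41/136 * 100
EF = 30.15%


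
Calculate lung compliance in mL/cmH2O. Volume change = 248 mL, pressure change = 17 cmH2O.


C = dV / dP
C = 248 / 17
C = 14.59 mL/cmH2O


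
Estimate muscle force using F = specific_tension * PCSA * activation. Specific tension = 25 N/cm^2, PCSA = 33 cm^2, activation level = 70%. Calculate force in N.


F = sigma * PCSA * activation
F = 25 * 33 * 0.7
F = 577.5 N


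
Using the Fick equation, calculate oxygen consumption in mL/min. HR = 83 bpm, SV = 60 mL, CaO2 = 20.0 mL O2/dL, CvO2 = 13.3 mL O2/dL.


CO = HR*SV = 83*60/1000 = 4.98 L/min
a-v O2 diff = 20.0 - 13.3 = 6.7 mL/dL
VO2 = CO * (CaO2-CvO2) * 10 dL/L
VO2 = 4.98 * 6.7 * 10
VO2 = 333.7 mL/min


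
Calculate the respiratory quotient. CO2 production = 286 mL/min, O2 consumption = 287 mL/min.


RQ = VCO2 / VO2
RQ = 286 / 287
RQ = 0.9965


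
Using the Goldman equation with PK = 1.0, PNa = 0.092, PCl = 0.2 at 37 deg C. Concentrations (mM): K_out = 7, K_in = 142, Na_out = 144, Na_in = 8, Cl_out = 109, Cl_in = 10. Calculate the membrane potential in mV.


Vm = (RT/F)*ln((PK*Ko + PNa*Nao + PCl*Cli)/(PK*Ki + PNa*Nai + PCl*Clo))
Numer = 22.248, Denom = 164.536
Vm = -53.47 mV


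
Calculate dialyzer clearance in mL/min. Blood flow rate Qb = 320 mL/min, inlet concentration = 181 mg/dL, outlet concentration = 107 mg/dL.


K = Qb * (Cb_in - Cb_out) / Cb_in
K = 320 * (181 - 107) / 181
K = 130.8 mL/min


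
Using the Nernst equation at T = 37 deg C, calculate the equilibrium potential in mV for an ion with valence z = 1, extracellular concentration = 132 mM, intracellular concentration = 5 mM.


E = (RT/(zF)) * ln(C_out/C_in)
T = 37 + 273.15 = 310.15 K
E = (8.314 * 310.15 / (1 * 96485)) * ln(132/5)
E = 87.48 mV


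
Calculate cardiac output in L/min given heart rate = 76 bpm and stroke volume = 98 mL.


CO = HR * SV
CO = 76 * 98 / 1000
CO = 7.448 L/min


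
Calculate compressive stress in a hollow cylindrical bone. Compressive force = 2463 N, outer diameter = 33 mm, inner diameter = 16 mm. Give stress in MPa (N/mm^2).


A = pi*(r_o^2 - r_i^2)
r_o = 16.5 mm, r_i = 8 mm
A = 654.237 mm^2
sigma = F/A = 2463 / 654.237
sigma = 3.765 MPa


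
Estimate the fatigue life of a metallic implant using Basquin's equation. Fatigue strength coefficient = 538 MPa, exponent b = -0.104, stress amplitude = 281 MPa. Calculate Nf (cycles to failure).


sigma_a = sigma_f' * (2Nf)^b
2Nf = (sigma_a/sigma_f')^(1/b)
2Nf = (281/538)^(1/-0.104)
2Nf = 515.54764
Nf = 257.8


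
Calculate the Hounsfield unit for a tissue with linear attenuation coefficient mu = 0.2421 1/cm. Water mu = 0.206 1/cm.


HU = ((mu_tissue - mu_water) / mu_water) * 1000
HU = ((0.2421 - 0.206) / 0.206) * 1000
HU = 175.2


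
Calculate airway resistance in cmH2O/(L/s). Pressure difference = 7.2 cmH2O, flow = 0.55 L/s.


R = dP / flow
R = 7.2 / 0.55
R = 13.09 cmH2O/(L/s)


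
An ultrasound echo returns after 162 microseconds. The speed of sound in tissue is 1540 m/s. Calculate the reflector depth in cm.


depth = c * t / 2
t = 162 us = 1.6200e-04 s
depth = 1540 * 1.6200e-04 / 2
depth = 0.12474 m = 12.474 cm


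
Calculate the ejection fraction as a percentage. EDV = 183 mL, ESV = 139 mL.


SV = EDV - ESV = 183 - 139 = 44 mL
EF = SV/EDV * 100 = 44/183 * 100
EF = 24.04%


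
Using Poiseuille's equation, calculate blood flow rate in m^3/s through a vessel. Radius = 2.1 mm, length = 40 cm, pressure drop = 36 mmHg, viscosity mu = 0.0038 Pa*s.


Q = pi*r^4*dP / (8*mu*L)
r = 0.0021 m, L = 0.4 m
dP = 36 mmHg = 4799.592 Pa
Q = 2.4116e-05 m^3/s


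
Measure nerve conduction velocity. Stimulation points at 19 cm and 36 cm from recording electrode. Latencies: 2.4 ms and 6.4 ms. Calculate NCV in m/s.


Distance = (36 - 19) / 100 = 0.17 m
dt = (6.4 - 2.4) / 1000 = 0.004 s
NCV = dist / dt = 42.5 m/s


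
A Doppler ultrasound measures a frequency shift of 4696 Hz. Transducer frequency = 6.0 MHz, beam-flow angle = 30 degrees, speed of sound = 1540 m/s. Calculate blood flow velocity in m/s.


v = fd * c / (2 * f0 * cos(theta))
v = 4696 * 1540 / (2 * 6.0000e+06 * cos(30))
v = 0.6959 m/s


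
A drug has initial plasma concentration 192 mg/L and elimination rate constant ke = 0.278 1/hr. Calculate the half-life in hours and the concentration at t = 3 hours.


t_half = ln(2) / ke = 0.693147 / 0.278 = 2.493 hr
C(t) = C0 * exp(-ke*t) = 192 * exp(-0.278*3)
C(3) = 83.39 mg/L


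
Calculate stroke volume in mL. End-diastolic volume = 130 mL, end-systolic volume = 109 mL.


SV = EDV - ESV
SV = 130 - 109
SV = 21 mL


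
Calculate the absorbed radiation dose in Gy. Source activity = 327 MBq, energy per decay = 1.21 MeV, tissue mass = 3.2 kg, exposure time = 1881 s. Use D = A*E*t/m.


A = 327 MBq = 3.2700e+08 Bq
E = 1.21 MeV = 1.93842e-13 J
D = A*E*t/m = 3.2700e+08*1.93842e-13*1881/3.2
D = 0.03726 Gy


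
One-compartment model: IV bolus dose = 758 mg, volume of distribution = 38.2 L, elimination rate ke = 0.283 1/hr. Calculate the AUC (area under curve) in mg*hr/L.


C0 = Dose/Vd = 758/38.2 = 19.8429 mg/L
AUC = C0/ke = 19.8429/0.283
AUC = 70.12 mg*hr/L


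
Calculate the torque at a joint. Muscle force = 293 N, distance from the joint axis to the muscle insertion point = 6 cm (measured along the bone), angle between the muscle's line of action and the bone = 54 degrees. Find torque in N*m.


Torque = F * d * sin(theta)   (moment arm = d*sin(theta))
d = 6 cm = 0.06 m
Torque = 293 * 0.06 * sin(54)
Torque = 14.22 N*m


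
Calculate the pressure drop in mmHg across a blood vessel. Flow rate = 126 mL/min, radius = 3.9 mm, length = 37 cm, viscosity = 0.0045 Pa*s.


dP = 8*mu*L*Q / (pi*r^4)
Q = 126 mL/min = 2.1e-06 m^3/s
dP = 38.4871 Pa = 38.4871 / 133.322 mmHg = 0.2887 mmHg


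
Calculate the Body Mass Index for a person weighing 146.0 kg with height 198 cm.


BMI = weight / height^2
height = 198 cm = 1.98 m
BMI = 146.0 / 1.98^2
BMI = 37.24 kg/m^2


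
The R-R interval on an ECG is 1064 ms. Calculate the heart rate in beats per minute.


HR = 60 / RR_interval(s)
RR = 1064 ms = 1.064 s
HR = 60 / 1.064 = 56.39 bpm


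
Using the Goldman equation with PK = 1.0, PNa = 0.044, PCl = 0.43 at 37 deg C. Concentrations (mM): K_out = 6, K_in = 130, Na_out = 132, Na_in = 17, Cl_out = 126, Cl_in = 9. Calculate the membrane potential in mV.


Vm = (RT/F)*ln((PK*Ko + PNa*Nao + PCl*Cli)/(PK*Ki + PNa*Nai + PCl*Clo))
Numer = 15.678, Denom = 184.928
Vm = -65.95 mV


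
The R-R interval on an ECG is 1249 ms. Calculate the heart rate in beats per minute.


HR = 60 / RR_interval(s)
RR = 1249 ms = 1.249 s
HR = 60 / 1.249 = 48.04 bpm


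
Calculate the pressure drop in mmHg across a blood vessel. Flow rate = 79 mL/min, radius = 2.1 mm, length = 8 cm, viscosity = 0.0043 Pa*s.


dP = 8*mu*L*Q / (pi*r^4)
Q = 79 mL/min = 1.31667e-06 m^3/s
dP = 59.306 Pa = 59.306 / 133.322 mmHg = 0.4448 mmHg


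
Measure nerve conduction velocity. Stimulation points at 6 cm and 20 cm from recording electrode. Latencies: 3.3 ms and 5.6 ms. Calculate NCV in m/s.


Distance = (20 - 6) / 100 = 0.14 m
dt = (5.6 - 3.3) / 1000 = 0.0023 s
NCV = dist / dt = 60.87 m/s


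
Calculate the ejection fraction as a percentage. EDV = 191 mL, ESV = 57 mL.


SV = EDV - ESV = 191 - 57 = 134 mL
EF = SV/EDV * 100 = 134/191 * 100
EF = 70.16%


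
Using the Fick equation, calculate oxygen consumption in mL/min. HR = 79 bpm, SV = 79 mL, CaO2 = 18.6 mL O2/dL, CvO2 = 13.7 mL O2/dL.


CO = HR*SV = 79*79/1000 = 6.241 L/min
a-v O2 diff = 18.6 - 13.7 = 4.9 mL/dL
VO2 = CO * (CaO2-CvO2) * 10 dL/L
VO2 = 6.241 * 4.9 * 10
VO2 = 305.8 mL/min


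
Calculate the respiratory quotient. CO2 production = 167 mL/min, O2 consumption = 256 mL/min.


RQ = VCO2 / VO2
RQ = 167 / 256
RQ = 0.6523


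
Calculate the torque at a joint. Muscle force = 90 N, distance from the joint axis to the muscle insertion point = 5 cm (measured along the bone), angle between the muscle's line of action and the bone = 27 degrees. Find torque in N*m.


Torque = F * d * sin(theta)   (moment arm = d*sin(theta))
d = 5 cm = 0.05 m
Torque = 90 * 0.05 * sin(27)
Torque = 2.043 N*m


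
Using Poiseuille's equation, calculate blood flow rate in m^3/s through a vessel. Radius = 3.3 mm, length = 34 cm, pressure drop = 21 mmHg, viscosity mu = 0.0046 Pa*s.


Q = pi*r^4*dP / (8*mu*L)
r = 0.0033 m, L = 0.34 m
dP = 21 mmHg = 2799.762 Pa
Q = 8.3368e-05 m^3/s


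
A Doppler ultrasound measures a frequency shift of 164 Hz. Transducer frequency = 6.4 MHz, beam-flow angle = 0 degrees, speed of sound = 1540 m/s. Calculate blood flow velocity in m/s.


v = fd * c / (2 * f0 * cos(theta))
v = 164 * 1540 / (2 * 6.4000e+06 * cos(0))
v = 0.01973 m/s


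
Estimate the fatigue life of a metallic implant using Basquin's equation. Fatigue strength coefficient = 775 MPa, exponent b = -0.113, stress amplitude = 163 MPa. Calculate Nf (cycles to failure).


sigma_a = sigma_f' * (2Nf)^b
2Nf = (sigma_a/sigma_f')^(1/b)
2Nf = (163/775)^(1/-0.113)
2Nf = 982110.06
Nf = 4.911e+05


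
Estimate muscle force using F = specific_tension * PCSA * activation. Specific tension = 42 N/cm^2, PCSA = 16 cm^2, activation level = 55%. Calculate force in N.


F = sigma * PCSA * activation
F = 42 * 16 * 0.55
F = 369.6 N


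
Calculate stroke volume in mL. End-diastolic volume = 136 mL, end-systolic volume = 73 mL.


SV = EDV - ESV
SV = 136 - 73
SV = 63 mL


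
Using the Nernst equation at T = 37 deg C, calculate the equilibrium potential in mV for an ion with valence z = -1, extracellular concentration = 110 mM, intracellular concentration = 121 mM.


E = (RT/(zF)) * ln(C_out/C_in)
T = 37 + 273.15 = 310.15 K
E = (8.314 * 310.15 / (-1 * 96485)) * ln(110/121)
E = 2.547 mV


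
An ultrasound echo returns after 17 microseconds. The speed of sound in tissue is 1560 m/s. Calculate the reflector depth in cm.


depth = c * t / 2
t = 17 us = 1.7000e-05 s
depth = 1560 * 1.7000e-05 / 2
depth = 0.01326 m = 1.326 cm


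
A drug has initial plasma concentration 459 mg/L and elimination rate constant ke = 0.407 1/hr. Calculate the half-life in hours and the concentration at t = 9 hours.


t_half = ln(2) / ke = 0.693147 / 0.407 = 1.703 hr
C(t) = C0 * exp(-ke*t) = 459 * exp(-0.407*9)
C(9) = 11.78 mg/L


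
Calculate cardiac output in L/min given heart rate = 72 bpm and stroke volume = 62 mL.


CO = HR * SV
CO = 72 * 62 / 1000
CO = 4.464 L/min


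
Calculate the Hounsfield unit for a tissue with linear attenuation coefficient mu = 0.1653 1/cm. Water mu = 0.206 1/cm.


HU = ((mu_tissue - mu_water) / mu_water) * 1000
HU = ((0.1653 - 0.206) / 0.206) * 1000
HU = -197.6


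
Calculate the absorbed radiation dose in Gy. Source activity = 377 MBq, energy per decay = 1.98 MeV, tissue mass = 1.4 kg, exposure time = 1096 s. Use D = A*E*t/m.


A = 377 MBq = 3.7700e+08 Bq
E = 1.98 MeV = 3.17196e-13 J
D = A*E*t/m = 3.7700e+08*3.17196e-13*1096/1.4
D = 0.09362 Gy


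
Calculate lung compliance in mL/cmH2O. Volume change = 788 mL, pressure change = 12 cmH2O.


C = dV / dP
C = 788 / 12
C = 65.67 mL/cmH2O


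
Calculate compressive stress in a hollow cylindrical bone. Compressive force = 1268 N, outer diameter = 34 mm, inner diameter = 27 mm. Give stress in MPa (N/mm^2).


A = pi*(r_o^2 - r_i^2)
r_o = 17 mm, r_i = 13.5 mm
A = 335.365 mm^2
sigma = F/A = 1268 / 335.365
sigma = 3.781 MPa


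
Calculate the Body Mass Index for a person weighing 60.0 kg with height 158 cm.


BMI = weight / height^2
height = 158 cm = 1.58 m
BMI = 60.0 / 1.58^2
BMI = 24.03 kg/m^2


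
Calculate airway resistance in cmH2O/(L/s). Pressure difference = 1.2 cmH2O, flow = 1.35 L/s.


R = dP / flow
R = 1.2 / 1.35
R = 0.8889 cmH2O/(L/s)


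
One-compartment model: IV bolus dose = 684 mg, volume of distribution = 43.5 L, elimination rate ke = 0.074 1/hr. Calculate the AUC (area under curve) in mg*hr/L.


C0 = Dose/Vd = 684/43.5 = 15.7241 mg/L
AUC = C0/ke = 15.7241/0.074
AUC = 212.5 mg*hr/L


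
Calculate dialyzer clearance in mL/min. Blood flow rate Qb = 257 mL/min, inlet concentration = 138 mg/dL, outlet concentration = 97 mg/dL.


K = Qb * (Cb_in - Cb_out) / Cb_in
K = 257 * (138 - 97) / 138
K = 76.36 mL/min


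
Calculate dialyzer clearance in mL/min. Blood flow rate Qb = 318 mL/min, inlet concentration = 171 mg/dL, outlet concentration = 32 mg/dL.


K = Qb * (Cb_in - Cb_out) / Cb_in
K = 318 * (171 - 32) / 171
K = 258.5 mL/min


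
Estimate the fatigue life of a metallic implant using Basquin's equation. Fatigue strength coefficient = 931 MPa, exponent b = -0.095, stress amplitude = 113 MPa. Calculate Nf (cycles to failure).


sigma_a = sigma_f' * (2Nf)^b
2Nf = (sigma_a/sigma_f')^(1/b)
2Nf = (113/931)^(1/-0.095)
2Nf = 4.3727019e+09
Nf = 2.1864e+09


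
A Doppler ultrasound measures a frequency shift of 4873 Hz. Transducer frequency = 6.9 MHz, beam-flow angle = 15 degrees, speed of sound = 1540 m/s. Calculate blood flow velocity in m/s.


v = fd * c / (2 * f0 * cos(theta))
v = 4873 * 1540 / (2 * 6.9000e+06 * cos(15))
v = 0.563 m/s


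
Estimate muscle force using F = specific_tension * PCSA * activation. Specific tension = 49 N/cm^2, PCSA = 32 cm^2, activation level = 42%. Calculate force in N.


F = sigma * PCSA * activation
F = 49 * 32 * 0.42
F = 658.6 N


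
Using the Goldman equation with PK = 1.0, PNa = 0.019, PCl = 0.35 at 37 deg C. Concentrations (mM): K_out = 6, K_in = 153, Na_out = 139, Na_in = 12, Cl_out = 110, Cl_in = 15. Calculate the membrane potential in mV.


Vm = (RT/F)*ln((PK*Ko + PNa*Nao + PCl*Cli)/(PK*Ki + PNa*Nai + PCl*Clo))
Numer = 13.891, Denom = 191.728
Vm = -70.15 mV


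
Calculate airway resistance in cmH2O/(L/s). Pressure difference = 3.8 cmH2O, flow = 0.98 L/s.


R = dP / flow
R = 3.8 / 0.98
R = 3.878 cmH2O/(L/s)


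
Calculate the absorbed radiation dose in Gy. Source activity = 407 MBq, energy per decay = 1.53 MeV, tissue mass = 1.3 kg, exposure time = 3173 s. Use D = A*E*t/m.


A = 407 MBq = 4.0700e+08 Bq
E = 1.53 MeV = 2.45106e-13 J
D = A*E*t/m = 4.0700e+08*2.45106e-13*3173/1.3
D = 0.2435 Gy


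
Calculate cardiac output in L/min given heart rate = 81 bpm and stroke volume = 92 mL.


CO = HR * SV
CO = 81 * 92 / 1000
CO = 7.452 L/min


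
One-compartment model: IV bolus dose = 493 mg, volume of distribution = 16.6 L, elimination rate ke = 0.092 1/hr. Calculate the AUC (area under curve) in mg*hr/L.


C0 = Dose/Vd = 493/16.6 = 29.6988 mg/L
AUC = C0/ke = 29.6988/0.092
AUC = 322.8 mg*hr/L


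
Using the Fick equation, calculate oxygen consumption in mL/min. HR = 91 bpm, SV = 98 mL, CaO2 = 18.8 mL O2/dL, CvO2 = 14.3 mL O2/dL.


CO = HR*SV = 91*98/1000 = 8.918 L/min
a-v O2 diff = 18.8 - 14.3 = 4.5 mL/dL
VO2 = CO * (CaO2-CvO2) * 10 dL/L
VO2 = 8.918 * 4.5 * 10
VO2 = 401.3 mL/min


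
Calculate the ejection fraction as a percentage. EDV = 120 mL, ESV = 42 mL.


SV = EDV - ESV = 120 - 42 = 78 mL
EF = SV/EDV * 100 = 78/120 * 100
EF = 65%


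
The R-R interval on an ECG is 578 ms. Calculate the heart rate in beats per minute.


HR = 60 / RR_interval(s)
RR = 578 ms = 0.578 s
HR = 60 / 0.578 = 103.8 bpm


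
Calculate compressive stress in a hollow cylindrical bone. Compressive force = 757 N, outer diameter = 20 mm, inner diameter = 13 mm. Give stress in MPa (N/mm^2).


A = pi*(r_o^2 - r_i^2)
r_o = 10 mm, r_i = 6.5 mm
A = 181.427 mm^2
sigma = F/A = 757 / 181.427
sigma = 4.172 MPa


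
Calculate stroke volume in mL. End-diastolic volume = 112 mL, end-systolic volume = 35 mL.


SV = EDV - ESV
SV = 112 - 35
SV = 77 mL


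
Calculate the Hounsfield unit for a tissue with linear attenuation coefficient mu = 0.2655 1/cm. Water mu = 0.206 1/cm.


HU = ((mu_tissue - mu_water) / mu_water) * 1000
HU = ((0.2655 - 0.206) / 0.206) * 1000
HU = 288.8


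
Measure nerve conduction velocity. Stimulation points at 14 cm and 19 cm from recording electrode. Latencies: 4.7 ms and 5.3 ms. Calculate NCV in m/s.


Distance = (19 - 14) / 100 = 0.05 m
dt = (5.3 - 4.7) / 1000 = 6.0000e-04 s
NCV = dist / dt = 83.33 m/s


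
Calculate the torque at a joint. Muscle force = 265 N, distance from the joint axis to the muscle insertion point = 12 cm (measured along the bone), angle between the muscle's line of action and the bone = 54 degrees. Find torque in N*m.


Torque = F * d * sin(theta)   (moment arm = d*sin(theta))
d = 12 cm = 0.12 m
Torque = 265 * 0.12 * sin(54)
Torque = 25.73 N*m


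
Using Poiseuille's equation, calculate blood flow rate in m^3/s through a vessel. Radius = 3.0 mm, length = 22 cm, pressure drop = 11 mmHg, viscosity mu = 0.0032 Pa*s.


Q = pi*r^4*dP / (8*mu*L)
r = 0.003 m, L = 0.22 m
dP = 11 mmHg = 1466.542 Pa
Q = 6.6262e-05 m^3/s


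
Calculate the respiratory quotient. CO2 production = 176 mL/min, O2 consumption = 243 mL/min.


RQ = VCO2 / VO2
RQ = 176 / 243
RQ = 0.7243


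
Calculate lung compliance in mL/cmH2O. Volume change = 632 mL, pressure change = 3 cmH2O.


C = dV / dP
C = 632 / 3
C = 210.7 mL/cmH2O
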